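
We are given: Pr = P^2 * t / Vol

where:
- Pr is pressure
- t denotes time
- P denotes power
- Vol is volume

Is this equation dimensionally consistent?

No

Pr (pressure) has dimensions [L^-1 M T^-2].
t (time) has dimensions [T].
P (power) has dimensions [L^2 M T^-3].
Vol (volume) has dimensions [L^3].

Left side: [L^-1 M T^-2]
Right side: [L M^2 T^-5]

The two sides have different dimensions, so the equation is NOT dimensionally consistent.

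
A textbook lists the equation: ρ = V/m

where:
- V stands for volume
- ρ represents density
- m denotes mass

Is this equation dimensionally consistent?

No

V (volume) has dimensions [L^3].
ρ (density) has dimensions [L^-3 M].
m (mass) has dimensions [M].

Left side: [L^-3 M]
Right side: [L^3 M^-1]

The two sides have different dimensions, so the equation is NOT dimensionally consistent.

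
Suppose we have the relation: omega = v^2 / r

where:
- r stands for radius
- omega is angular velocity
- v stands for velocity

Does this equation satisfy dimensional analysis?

No

r (radius) has dimensions [L].
omega (angular velocity) has dimensions [T^-1].
v (velocity) has dimensions [L T^-1].

Left side: [T^-1]
Right side: [L T^-2]

The two sides have different dimensions, so the equation is NOT dimensionally consistent.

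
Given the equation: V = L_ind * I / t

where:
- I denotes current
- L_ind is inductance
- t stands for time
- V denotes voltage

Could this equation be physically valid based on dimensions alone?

Yes

I (current) has dimensions [I].
L_ind (inductance) has dimensions [I^-2 L^2 M T^-2].
t (time) has dimensions [T].
V (voltage) has dimensions [I^-1 L^2 M T^-3].

Left side: [I^-1 L^2 M T^-3]
Right side: [I^-1 L^2 M T^-3]

Both sides have the same dimensions, so the equation is dimensionally consistent.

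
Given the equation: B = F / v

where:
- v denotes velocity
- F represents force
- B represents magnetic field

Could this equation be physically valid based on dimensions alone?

No

v (velocity) has dimensions [L T^-1].
F (force) has dimensions [L M T^-2].
B (magnetic field) has dimensions [I^-1 M T^-2].

Left side: [I^-1 M T^-2]
Right side: [M T^-1]

The two sides have different dimensions, so the equation is NOT dimensionally consistent.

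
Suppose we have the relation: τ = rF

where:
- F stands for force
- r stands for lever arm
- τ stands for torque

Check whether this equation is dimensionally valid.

Yes

F (force) has dimensions [L M T^-2].
r (lever arm) has dimensions [L].
τ (torque) has dimensions [L^2 M T^-2].

Left side: [L^2 M T^-2]
Right side: [L^2 M T^-2]

Both sides have the same dimensions, so the equation is dimensionally consistent.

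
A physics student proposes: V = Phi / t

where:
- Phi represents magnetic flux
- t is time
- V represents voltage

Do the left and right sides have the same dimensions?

Yes

Phi (magnetic flux) has dimensions [I^-1 L^2 M T^-2].
t (time) has dimensions [T].
V (voltage) has dimensions [I^-1 L^2 M T^-3].

Left side: [I^-1 L^2 M T^-3]
Right side: [I^-1 L^2 M T^-3]

Both sides have the same dimensions, so the equation is dimensionally consistent.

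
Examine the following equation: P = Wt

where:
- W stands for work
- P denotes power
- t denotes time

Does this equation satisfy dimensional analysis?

No

W (work) has dimensions [L^2 M T^-2].
P (power) has dimensions [L^2 M T^-3].
t (time) has dimensions [T].

Left side: [L^2 M T^-3]
Right side: [L^2 M T^-1]

The two sides have different dimensions, so the equation is NOT dimensionally consistent.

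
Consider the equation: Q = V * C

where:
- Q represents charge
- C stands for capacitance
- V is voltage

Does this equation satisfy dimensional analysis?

Yes

Q (charge) has dimensions [I T].
C (capacitance) has dimensions [I^2 L^-2 M^-1 T^4].
V (voltage) has dimensions [I^-1 L^2 M T^-3].

Left side: [I T]
Right side: [I T]

Both sides have the same dimensions, so the equation is dimensionally consistent.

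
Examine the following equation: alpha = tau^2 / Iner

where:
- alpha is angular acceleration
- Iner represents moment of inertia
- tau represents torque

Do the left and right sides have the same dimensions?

No

alpha (angular acceleration) has dimensions [T^-2].
Iner (moment of inertia) has dimensions [L^2 M].
tau (torque) has dimensions [L^2 M T^-2].

Left side: [T^-2]
Right side: [L^2 M T^-4]

The two sides have different dimensions, so the equation is NOT dimensionally consistent.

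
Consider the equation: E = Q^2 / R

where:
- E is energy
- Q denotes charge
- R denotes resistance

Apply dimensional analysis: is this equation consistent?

No

E (energy) has dimensions [L^2 M T^-2].
Q (charge) has dimensions [I T].
R (resistance) has dimensions [I^-2 L^2 M T^-3].

Left side: [L^2 M T^-2]
Right side: [I^4 L^-2 M^-1 T^5]

The two sides have different dimensions, so the equation is NOT dimensionally consistent.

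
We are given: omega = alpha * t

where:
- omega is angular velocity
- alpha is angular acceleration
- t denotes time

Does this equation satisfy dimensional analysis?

Yes

omega (angular velocity) has dimensions [T^-1].
alpha (angular acceleration) has dimensions [T^-2].
t (time) has dimensions [T].

Left side: [T^-1]
Right side: [T^-1]

Both sides have the same dimensions, so the equation is dimensionally consistent.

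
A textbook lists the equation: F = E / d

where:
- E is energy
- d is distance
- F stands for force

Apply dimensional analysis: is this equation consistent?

Yes

E (energy) has dimensions [L^2 M T^-2].
d (distance) has dimensions [L].
F (force) has dimensions [L M T^-2].

Left side: [L M T^-2]
Right side: [L M T^-2]

Both sides have the same dimensions, so the equation is dimensionally consistent.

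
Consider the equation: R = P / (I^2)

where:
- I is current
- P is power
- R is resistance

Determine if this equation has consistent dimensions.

Yes

I (current) has dimensions [I].
P (power) has dimensions [L^2 M T^-3].
R (resistance) has dimensions [I^-2 L^2 M T^-3].

Left side: [I^-2 L^2 M T^-3]
Right side: [I^-2 L^2 M T^-3]

Both sides have the same dimensions, so the equation is dimensionally consistent.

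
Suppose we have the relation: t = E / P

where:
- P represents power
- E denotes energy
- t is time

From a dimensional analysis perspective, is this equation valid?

Yes

P (power) has dimensions [L^2 M T^-3].
E (energy) has dimensions [L^2 M T^-2].
t (time) has dimensions [T].

Left side: [T]
Right side: [T]

Both sides have the same dimensions, so the equation is dimensionally consistent.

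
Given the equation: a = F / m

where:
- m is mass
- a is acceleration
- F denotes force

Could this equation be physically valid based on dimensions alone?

Yes

m (mass) has dimensions [M].
a (acceleration) has dimensions [L T^-2].
F (force) has dimensions [L M T^-2].

Left side: [L T^-2]
Right side: [L T^-2]

Both sides have the same dimensions, so the equation is dimensionally consistent.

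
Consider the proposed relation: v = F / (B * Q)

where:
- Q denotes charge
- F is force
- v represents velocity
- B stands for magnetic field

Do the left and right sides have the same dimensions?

Yes

Q (charge) has dimensions [I T].
F (force) has dimensions [L M T^-2].
v (velocity) has dimensions [L T^-1].
B (magnetic field) has dimensions [I^-1 M T^-2].

Left side: [L T^-1]
Right side: [L T^-1]

Both sides have the same dimensions, so the equation is dimensionally consistent.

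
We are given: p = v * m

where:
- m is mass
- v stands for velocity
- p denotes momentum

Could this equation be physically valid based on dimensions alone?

Yes

m (mass) has dimensions [M].
v (velocity) has dimensions [L T^-1].
p (momentum) has dimensions [L M T^-1].

Left side: [L M T^-1]
Right side: [L M T^-1]

Both sides have the same dimensions, so the equation is dimensionally consistent.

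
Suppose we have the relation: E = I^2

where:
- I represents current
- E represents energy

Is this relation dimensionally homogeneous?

No

I (current) has dimensions [I].
E (energy) has dimensions [L^2 M T^-2].

Left side: [L^2 M T^-2]
Right side: [I^2]

The two sides have different dimensions, so the equation is NOT dimensionally consistent.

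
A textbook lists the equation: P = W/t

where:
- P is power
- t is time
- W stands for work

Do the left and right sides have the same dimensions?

Yes

P (power) has dimensions [L^2 M T^-3].
t (time) has dimensions [T].
W (work) has dimensions [L^2 M T^-2].

Left side: [L^2 M T^-3]
Right side: [L^2 M T^-3]

Both sides have the same dimensions, so the equation is dimensionally consistent.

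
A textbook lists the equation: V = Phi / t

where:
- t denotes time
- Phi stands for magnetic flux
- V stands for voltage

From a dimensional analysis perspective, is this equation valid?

Yes

t (time) has dimensions [T].
Phi (magnetic flux) has dimensions [I^-1 L^2 M T^-2].
V (voltage) has dimensions [I^-1 L^2 M T^-3].

Left side: [I^-1 L^2 M T^-3]
Right side: [I^-1 L^2 M T^-3]

Both sides have the same dimensions, so the equation is dimensionally consistent.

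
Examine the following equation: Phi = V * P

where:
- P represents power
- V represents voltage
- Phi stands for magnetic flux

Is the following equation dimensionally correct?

No

P (power) has dimensions [L^2 M T^-3].
V (voltage) has dimensions [I^-1 L^2 M T^-3].
Phi (magnetic flux) has dimensions [I^-1 L^2 M T^-2].

Left side: [I^-1 L^2 M T^-2]
Right side: [I^-1 L^4 M^2 T^-6]

The two sides have different dimensions, so the equation is NOT dimensionally consistent.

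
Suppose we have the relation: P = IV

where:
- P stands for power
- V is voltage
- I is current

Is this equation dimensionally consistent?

Yes

P (power) has dimensions [L^2 M T^-3].
V (voltage) has dimensions [I^-1 L^2 M T^-3].
I (current) has dimensions [I].

Left side: [L^2 M T^-3]
Right side: [L^2 M T^-3]

Both sides have the same dimensions, so the equation is dimensionally consistent.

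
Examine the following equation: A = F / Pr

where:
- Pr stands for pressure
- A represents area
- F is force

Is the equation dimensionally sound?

Yes

Pr (pressure) has dimensions [L^-1 M T^-2].
A (area) has dimensions [L^2].
F (force) has dimensions [L M T^-2].

Left side: [L^2]
Right side: [L^2]

Both sides have the same dimensions, so the equation is dimensionally consistent.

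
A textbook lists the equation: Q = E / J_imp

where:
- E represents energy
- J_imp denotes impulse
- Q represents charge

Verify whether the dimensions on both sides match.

No

E (energy) has dimensions [L^2 M T^-2].
J_imp (impulse) has dimensions [L M T^-1].
Q (charge) has dimensions [I T].

Left side: [I T]
Right side: [L T^-1]

The two sides have different dimensions, so the equation is NOT dimensionally consistent.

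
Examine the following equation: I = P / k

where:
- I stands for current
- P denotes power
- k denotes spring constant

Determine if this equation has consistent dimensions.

No

I (current) has dimensions [I].
P (power) has dimensions [L^2 M T^-3].
k (spring constant) has dimensions [M T^-2].

Left side: [I]
Right side: [L^2 T^-1]

The two sides have different dimensions, so the equation is NOT dimensionally consistent.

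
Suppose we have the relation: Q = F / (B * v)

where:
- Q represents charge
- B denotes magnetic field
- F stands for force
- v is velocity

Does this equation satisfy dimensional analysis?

Yes

Q (charge) has dimensions [I T].
B (magnetic field) has dimensions [I^-1 M T^-2].
F (force) has dimensions [L M T^-2].
v (velocity) has dimensions [L T^-1].

Left side: [I T]
Right side: [I T]

Both sides have the same dimensions, so the equation is dimensionally consistent.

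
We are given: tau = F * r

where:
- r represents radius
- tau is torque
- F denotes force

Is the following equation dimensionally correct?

Yes

r (radius) has dimensions [L].
tau (torque) has dimensions [L^2 M T^-2].
F (force) has dimensions [L M T^-2].

Left side: [L^2 M T^-2]
Right side: [L^2 M T^-2]

Both sides have the same dimensions, so the equation is dimensionally consistent.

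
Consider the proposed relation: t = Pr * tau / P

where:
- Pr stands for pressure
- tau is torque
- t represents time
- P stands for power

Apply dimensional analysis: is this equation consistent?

No

Pr (pressure) has dimensions [L^-1 M T^-2].
tau (torque) has dimensions [L^2 M T^-2].
t (time) has dimensions [T].
P (power) has dimensions [L^2 M T^-3].

Left side: [T]
Right side: [L^-1 M T^-1]

The two sides have different dimensions, so the equation is NOT dimensionally consistent.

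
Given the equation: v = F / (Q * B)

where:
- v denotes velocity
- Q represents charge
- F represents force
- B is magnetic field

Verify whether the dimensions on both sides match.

Yes

v (velocity) has dimensions [L T^-1].
Q (charge) has dimensions [I T].
F (force) has dimensions [L M T^-2].
B (magnetic field) has dimensions [I^-1 M T^-2].

Left side: [L T^-1]
Right side: [L T^-1]

Both sides have the same dimensions, so the equation is dimensionally consistent.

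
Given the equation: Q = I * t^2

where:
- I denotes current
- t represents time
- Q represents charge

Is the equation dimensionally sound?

No

I (current) has dimensions [I].
t (time) has dimensions [T].
Q (charge) has dimensions [I T].

Left side: [I T]
Right side: [I T^2]

The two sides have different dimensions, so the equation is NOT dimensionally consistent.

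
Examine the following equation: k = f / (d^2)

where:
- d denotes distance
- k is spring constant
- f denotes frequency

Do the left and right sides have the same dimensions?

No

d (distance) has dimensions [L].
k (spring constant) has dimensions [M T^-2].
f (frequency) has dimensions [T^-1].

Left side: [M T^-2]
Right side: [L^-2 T^-1]

The two sides have different dimensions, so the equation is NOT dimensionally consistent.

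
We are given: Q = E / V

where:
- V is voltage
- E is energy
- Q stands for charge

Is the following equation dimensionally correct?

Yes

V (voltage) has dimensions [I^-1 L^2 M T^-3].
E (energy) has dimensions [L^2 M T^-2].
Q (charge) has dimensions [I T].

Left side: [I T]
Right side: [I T]

Both sides have the same dimensions, so the equation is dimensionally consistent.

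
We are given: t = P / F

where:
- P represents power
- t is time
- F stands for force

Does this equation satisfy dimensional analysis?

No

P (power) has dimensions [L^2 M T^-3].
t (time) has dimensions [T].
F (force) has dimensions [L M T^-2].

Left side: [T]
Right side: [L T^-1]

The two sides have different dimensions, so the equation is NOT dimensionally consistent.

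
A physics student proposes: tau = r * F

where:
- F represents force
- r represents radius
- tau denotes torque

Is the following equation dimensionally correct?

Yes

F (force) has dimensions [L M T^-2].
r (radius) has dimensions [L].
tau (torque) has dimensions [L^2 M T^-2].

Left side: [L^2 M T^-2]
Right side: [L^2 M T^-2]

Both sides have the same dimensions, so the equation is dimensionally consistent.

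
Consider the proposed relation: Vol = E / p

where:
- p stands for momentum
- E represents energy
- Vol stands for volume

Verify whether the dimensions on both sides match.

No

p (momentum) has dimensions [L M T^-1].
E (energy) has dimensions [L^2 M T^-2].
Vol (volume) has dimensions [L^3].

Left side: [L^3]
Right side: [L T^-1]

The two sides have different dimensions, so the equation is NOT dimensionally consistent.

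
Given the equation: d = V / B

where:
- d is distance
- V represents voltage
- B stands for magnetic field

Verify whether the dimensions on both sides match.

No

d (distance) has dimensions [L].
V (voltage) has dimensions [I^-1 L^2 M T^-3].
B (magnetic field) has dimensions [I^-1 M T^-2].

Left side: [L]
Right side: [L^2 T^-1]

The two sides have different dimensions, so the equation is NOT dimensionally consistent.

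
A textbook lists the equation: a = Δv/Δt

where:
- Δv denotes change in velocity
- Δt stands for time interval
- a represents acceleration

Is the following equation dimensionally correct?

Yes

Δv (change in velocity) has dimensions [L T^-1].
Δt (time interval) has dimensions [T].
a (acceleration) has dimensions [L T^-2].

Left side: [L T^-2]
Right side: [L T^-2]

Both sides have the same dimensions, so the equation is dimensionally consistent.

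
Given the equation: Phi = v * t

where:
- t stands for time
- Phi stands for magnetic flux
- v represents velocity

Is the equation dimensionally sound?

No

t (time) has dimensions [T].
Phi (magnetic flux) has dimensions [I^-1 L^2 M T^-2].
v (velocity) has dimensions [L T^-1].

Left side: [I^-1 L^2 M T^-2]
Right side: [L]

The two sides have different dimensions, so the equation is NOT dimensionally consistent.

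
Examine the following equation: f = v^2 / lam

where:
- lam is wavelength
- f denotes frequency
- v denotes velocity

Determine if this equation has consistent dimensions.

No

lam (wavelength) has dimensions [L].
f (frequency) has dimensions [T^-1].
v (velocity) has dimensions [L T^-1].

Left side: [T^-1]
Right side: [L T^-2]

The two sides have different dimensions, so the equation is NOT dimensionally consistent.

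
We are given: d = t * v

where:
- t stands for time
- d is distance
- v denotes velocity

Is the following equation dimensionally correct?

Yes

t (time) has dimensions [T].
d (distance) has dimensions [L].
v (velocity) has dimensions [L T^-1].

Left side: [L]
Right side: [L]

Both sides have the same dimensions, so the equation is dimensionally consistent.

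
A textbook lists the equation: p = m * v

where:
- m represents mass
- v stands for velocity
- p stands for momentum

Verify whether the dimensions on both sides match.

Yes

m (mass) has dimensions [M].
v (velocity) has dimensions [L T^-1].
p (momentum) has dimensions [L M T^-1].

Left side: [L M T^-1]
Right side: [L M T^-1]

Both sides have the same dimensions, so the equation is dimensionally consistent.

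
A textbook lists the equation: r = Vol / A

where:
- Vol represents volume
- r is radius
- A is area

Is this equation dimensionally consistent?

Yes

Vol (volume) has dimensions [L^3].
r (radius) has dimensions [L].
A (area) has dimensions [L^2].

Left side: [L]
Right side: [L]

Both sides have the same dimensions, so the equation is dimensionally consistent.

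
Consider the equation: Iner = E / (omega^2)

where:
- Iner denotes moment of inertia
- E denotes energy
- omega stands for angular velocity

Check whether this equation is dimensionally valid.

Yes

Iner (moment of inertia) has dimensions [L^2 M].
E (energy) has dimensions [L^2 M T^-2].
omega (angular velocity) has dimensions [T^-1].

Left side: [L^2 M]
Right side: [L^2 M]

Both sides have the same dimensions, so the equation is dimensionally consistent.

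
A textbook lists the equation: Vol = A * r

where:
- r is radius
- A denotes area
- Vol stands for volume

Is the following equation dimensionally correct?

Yes

r (radius) has dimensions [L].
A (area) has dimensions [L^2].
Vol (volume) has dimensions [L^3].

Left side: [L^3]
Right side: [L^3]

Both sides have the same dimensions, so the equation is dimensionally consistent.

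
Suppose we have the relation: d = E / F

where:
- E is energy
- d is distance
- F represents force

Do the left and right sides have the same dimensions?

Yes

E (energy) has dimensions [L^2 M T^-2].
d (distance) has dimensions [L].
F (force) has dimensions [L M T^-2].

Left side: [L]
Right side: [L]

Both sides have the same dimensions, so the equation is dimensionally consistent.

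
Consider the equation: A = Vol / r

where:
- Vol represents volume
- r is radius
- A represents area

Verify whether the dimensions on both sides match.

Yes

Vol (volume) has dimensions [L^3].
r (radius) has dimensions [L].
A (area) has dimensions [L^2].

Left side: [L^2]
Right side: [L^2]

Both sides have the same dimensions, so the equation is dimensionally consistent.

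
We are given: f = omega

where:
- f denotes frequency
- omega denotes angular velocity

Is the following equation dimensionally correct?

Yes

f (frequency) has dimensions [T^-1].
omega (angular velocity) has dimensions [T^-1].

Left side: [T^-1]
Right side: [T^-1]

Both sides have the same dimensions, so the equation is dimensionally consistent.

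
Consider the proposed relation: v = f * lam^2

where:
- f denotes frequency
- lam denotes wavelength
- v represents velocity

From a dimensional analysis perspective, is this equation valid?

No

f (frequency) has dimensions [T^-1].
lam (wavelength) has dimensions [L].
v (velocity) has dimensions [L T^-1].

Left side: [L T^-1]
Right side: [L^2 T^-1]

The two sides have different dimensions, so the equation is NOT dimensionally consistent.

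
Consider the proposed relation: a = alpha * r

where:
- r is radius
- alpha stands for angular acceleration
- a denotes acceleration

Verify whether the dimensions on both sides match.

Yes

r (radius) has dimensions [L].
alpha (angular acceleration) has dimensions [T^-2].
a (acceleration) has dimensions [L T^-2].

Left side: [L T^-2]
Right side: [L T^-2]

Both sides have the same dimensions, so the equation is dimensionally consistent.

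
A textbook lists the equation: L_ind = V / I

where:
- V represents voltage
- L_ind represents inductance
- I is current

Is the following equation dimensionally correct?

No

V (voltage) has dimensions [I^-1 L^2 M T^-3].
L_ind (inductance) has dimensions [I^-2 L^2 M T^-2].
I (current) has dimensions [I].

Left side: [I^-2 L^2 M T^-2]
Right side: [I^-2 L^2 M T^-3]

The two sides have different dimensions, so the equation is NOT dimensionally consistent.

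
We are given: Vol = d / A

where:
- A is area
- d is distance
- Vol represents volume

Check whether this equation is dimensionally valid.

No

A (area) has dimensions [L^2].
d (distance) has dimensions [L].
Vol (volume) has dimensions [L^3].

Left side: [L^3]
Right side: [L^-1]

The two sides have different dimensions, so the equation is NOT dimensionally consistent.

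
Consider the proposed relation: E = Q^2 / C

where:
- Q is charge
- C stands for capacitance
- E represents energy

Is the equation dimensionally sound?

Yes

Q (charge) has dimensions [I T].
C (capacitance) has dimensions [I^2 L^-2 M^-1 T^4].
E (energy) has dimensions [L^2 M T^-2].

Left side: [L^2 M T^-2]
Right side: [L^2 M T^-2]

Both sides have the same dimensions, so the equation is dimensionally consistent.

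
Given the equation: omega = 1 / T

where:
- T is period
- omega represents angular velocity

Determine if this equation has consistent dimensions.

Yes

T (period) has dimensions [T].
omega (angular velocity) has dimensions [T^-1].

Left side: [T^-1]
Right side: [T^-1]

Both sides have the same dimensions, so the equation is dimensionally consistent.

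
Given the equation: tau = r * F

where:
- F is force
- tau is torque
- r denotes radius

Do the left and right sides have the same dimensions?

Yes

F (force) has dimensions [L M T^-2].
tau (torque) has dimensions [L^2 M T^-2].
r (radius) has dimensions [L].

Left side: [L^2 M T^-2]
Right side: [L^2 M T^-2]

Both sides have the same dimensions, so the equation is dimensionally consistent.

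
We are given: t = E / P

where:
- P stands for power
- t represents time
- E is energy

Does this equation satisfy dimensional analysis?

Yes

P (power) has dimensions [L^2 M T^-3].
t (time) has dimensions [T].
E (energy) has dimensions [L^2 M T^-2].

Left side: [T]
Right side: [T]

Both sides have the same dimensions, so the equation is dimensionally consistent.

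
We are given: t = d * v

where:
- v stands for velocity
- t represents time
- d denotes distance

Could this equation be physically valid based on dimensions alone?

No

v (velocity) has dimensions [L T^-1].
t (time) has dimensions [T].
d (distance) has dimensions [L].

Left side: [T]
Right side: [L^2 T^-1]

The two sides have different dimensions, so the equation is NOT dimensionally consistent.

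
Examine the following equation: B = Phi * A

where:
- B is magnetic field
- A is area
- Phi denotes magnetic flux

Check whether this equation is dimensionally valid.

No

B (magnetic field) has dimensions [I^-1 M T^-2].
A (area) has dimensions [L^2].
Phi (magnetic flux) has dimensions [I^-1 L^2 M T^-2].

Left side: [I^-1 M T^-2]
Right side: [I^-1 L^4 M T^-2]

The two sides have different dimensions, so the equation is NOT dimensionally consistent.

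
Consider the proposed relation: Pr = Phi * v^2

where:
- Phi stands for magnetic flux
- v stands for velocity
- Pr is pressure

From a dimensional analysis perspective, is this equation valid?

No

Phi (magnetic flux) has dimensions [I^-1 L^2 M T^-2].
v (velocity) has dimensions [L T^-1].
Pr (pressure) has dimensions [L^-1 M T^-2].

Left side: [L^-1 M T^-2]
Right side: [I^-1 L^4 M T^-4]

The two sides have different dimensions, so the equation is NOT dimensionally consistent.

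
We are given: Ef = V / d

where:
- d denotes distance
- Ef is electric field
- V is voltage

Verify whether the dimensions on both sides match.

Yes

d (distance) has dimensions [L].
Ef (electric field) has dimensions [I^-1 L M T^-3].
V (voltage) has dimensions [I^-1 L^2 M T^-3].

Left side: [I^-1 L M T^-3]
Right side: [I^-1 L M T^-3]

Both sides have the same dimensions, so the equation is dimensionally consistent.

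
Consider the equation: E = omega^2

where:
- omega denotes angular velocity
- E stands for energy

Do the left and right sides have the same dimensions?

No

omega (angular velocity) has dimensions [T^-1].
E (energy) has dimensions [L^2 M T^-2].

Left side: [L^2 M T^-2]
Right side: [T^-2]

The two sides have different dimensions, so the equation is NOT dimensionally consistent.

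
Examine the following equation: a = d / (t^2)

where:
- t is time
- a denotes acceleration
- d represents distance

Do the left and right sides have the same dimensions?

Yes

t (time) has dimensions [T].
a (acceleration) has dimensions [L T^-2].
d (distance) has dimensions [L].

Left side: [L T^-2]
Right side: [L T^-2]

Both sides have the same dimensions, so the equation is dimensionally consistent.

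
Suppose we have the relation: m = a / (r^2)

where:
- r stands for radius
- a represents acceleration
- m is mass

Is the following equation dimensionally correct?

No

r (radius) has dimensions [L].
a (acceleration) has dimensions [L T^-2].
m (mass) has dimensions [M].

Left side: [M]
Right side: [L^-1 T^-2]

The two sides have different dimensions, so the equation is NOT dimensionally consistent.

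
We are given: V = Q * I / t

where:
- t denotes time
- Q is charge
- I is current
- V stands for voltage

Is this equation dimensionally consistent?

No

t (time) has dimensions [T].
Q (charge) has dimensions [I T].
I (current) has dimensions [I].
V (voltage) has dimensions [I^-1 L^2 M T^-3].

Left side: [I^-1 L^2 M T^-3]
Right side: [I^2]

The two sides have different dimensions, so the equation is NOT dimensionally consistent.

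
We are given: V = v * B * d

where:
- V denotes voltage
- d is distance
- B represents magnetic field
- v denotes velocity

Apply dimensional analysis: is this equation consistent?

Yes

V (voltage) has dimensions [I^-1 L^2 M T^-3].
d (distance) has dimensions [L].
B (magnetic field) has dimensions [I^-1 M T^-2].
v (velocity) has dimensions [L T^-1].

Left side: [I^-1 L^2 M T^-3]
Right side: [I^-1 L^2 M T^-3]

Both sides have the same dimensions, so the equation is dimensionally consistent.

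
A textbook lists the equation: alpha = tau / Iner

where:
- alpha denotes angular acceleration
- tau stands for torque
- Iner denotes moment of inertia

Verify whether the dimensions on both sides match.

Yes

alpha (angular acceleration) has dimensions [T^-2].
tau (torque) has dimensions [L^2 M T^-2].
Iner (moment of inertia) has dimensions [L^2 M].

Left side: [T^-2]
Right side: [T^-2]

Both sides have the same dimensions, so the equation is dimensionally consistent.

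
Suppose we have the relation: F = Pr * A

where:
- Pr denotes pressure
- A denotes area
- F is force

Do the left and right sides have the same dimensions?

Yes

Pr (pressure) has dimensions [L^-1 M T^-2].
A (area) has dimensions [L^2].
F (force) has dimensions [L M T^-2].

Left side: [L M T^-2]
Right side: [L M T^-2]

Both sides have the same dimensions, so the equation is dimensionally consistent.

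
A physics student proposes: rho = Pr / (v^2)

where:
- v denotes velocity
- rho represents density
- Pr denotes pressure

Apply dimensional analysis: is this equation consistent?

Yes

v (velocity) has dimensions [L T^-1].
rho (density) has dimensions [L^-3 M].
Pr (pressure) has dimensions [L^-1 M T^-2].

Left side: [L^-3 M]
Right side: [L^-3 M]

Both sides have the same dimensions, so the equation is dimensionally consistent.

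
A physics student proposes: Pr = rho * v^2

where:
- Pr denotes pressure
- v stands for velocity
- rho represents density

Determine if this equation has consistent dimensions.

Yes

Pr (pressure) has dimensions [L^-1 M T^-2].
v (velocity) has dimensions [L T^-1].
rho (density) has dimensions [L^-3 M].

Left side: [L^-1 M T^-2]
Right side: [L^-1 M T^-2]

Both sides have the same dimensions, so the equation is dimensionally consistent.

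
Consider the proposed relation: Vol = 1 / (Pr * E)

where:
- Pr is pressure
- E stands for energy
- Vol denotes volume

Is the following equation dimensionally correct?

No

Pr (pressure) has dimensions [L^-1 M T^-2].
E (energy) has dimensions [L^2 M T^-2].
Vol (volume) has dimensions [L^3].

Left side: [L^3]
Right side: [L^-1 M^-2 T^4]

The two sides have different dimensions, so the equation is NOT dimensionally consistent.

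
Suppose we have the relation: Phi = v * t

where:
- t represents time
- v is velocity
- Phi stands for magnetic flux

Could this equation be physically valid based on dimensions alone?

No

t (time) has dimensions [T].
v (velocity) has dimensions [L T^-1].
Phi (magnetic flux) has dimensions [I^-1 L^2 M T^-2].

Left side: [I^-1 L^2 M T^-2]
Right side: [L]

The two sides have different dimensions, so the equation is NOT dimensionally consistent.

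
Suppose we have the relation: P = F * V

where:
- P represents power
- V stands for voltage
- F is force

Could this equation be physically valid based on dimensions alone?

No

P (power) has dimensions [L^2 M T^-3].
V (voltage) has dimensions [I^-1 L^2 M T^-3].
F (force) has dimensions [L M T^-2].

Left side: [L^2 M T^-3]
Right side: [I^-1 L^3 M^2 T^-5]

The two sides have different dimensions, so the equation is NOT dimensionally consistent.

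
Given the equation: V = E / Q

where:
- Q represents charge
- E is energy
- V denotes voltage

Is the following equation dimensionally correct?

Yes

Q (charge) has dimensions [I T].
E (energy) has dimensions [L^2 M T^-2].
V (voltage) has dimensions [I^-1 L^2 M T^-3].

Left side: [I^-1 L^2 M T^-3]
Right side: [I^-1 L^2 M T^-3]

Both sides have the same dimensions, so the equation is dimensionally consistent.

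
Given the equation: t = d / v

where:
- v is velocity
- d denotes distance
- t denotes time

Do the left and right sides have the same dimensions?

Yes

v (velocity) has dimensions [L T^-1].
d (distance) has dimensions [L].
t (time) has dimensions [T].

Left side: [T]
Right side: [T]

Both sides have the same dimensions, so the equation is dimensionally consistent.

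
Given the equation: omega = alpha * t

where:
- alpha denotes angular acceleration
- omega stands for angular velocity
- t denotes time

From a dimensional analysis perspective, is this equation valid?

Yes

alpha (angular acceleration) has dimensions [T^-2].
omega (angular velocity) has dimensions [T^-1].
t (time) has dimensions [T].

Left side: [T^-1]
Right side: [T^-1]

Both sides have the same dimensions, so the equation is dimensionally consistent.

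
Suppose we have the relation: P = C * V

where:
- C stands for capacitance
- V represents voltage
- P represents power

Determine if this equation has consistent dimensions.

No

C (capacitance) has dimensions [I^2 L^-2 M^-1 T^4].
V (voltage) has dimensions [I^-1 L^2 M T^-3].
P (power) has dimensions [L^2 M T^-3].

Left side: [L^2 M T^-3]
Right side: [I T]

The two sides have different dimensions, so the equation is NOT dimensionally consistent.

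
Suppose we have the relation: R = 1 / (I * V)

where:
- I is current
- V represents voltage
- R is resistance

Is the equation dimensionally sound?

No

I (current) has dimensions [I].
V (voltage) has dimensions [I^-1 L^2 M T^-3].
R (resistance) has dimensions [I^-2 L^2 M T^-3].

Left side: [I^-2 L^2 M T^-3]
Right side: [L^-2 M^-1 T^3]

The two sides have different dimensions, so the equation is NOT dimensionally consistent.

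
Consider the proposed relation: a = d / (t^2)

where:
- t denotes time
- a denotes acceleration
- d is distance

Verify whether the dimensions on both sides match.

Yes

t (time) has dimensions [T].
a (acceleration) has dimensions [L T^-2].
d (distance) has dimensions [L].

Left side: [L T^-2]
Right side: [L T^-2]

Both sides have the same dimensions, so the equation is dimensionally consistent.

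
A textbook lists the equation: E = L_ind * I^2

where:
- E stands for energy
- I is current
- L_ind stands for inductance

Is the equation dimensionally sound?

Yes

E (energy) has dimensions [L^2 M T^-2].
I (current) has dimensions [I].
L_ind (inductance) has dimensions [I^-2 L^2 M T^-2].

Left side: [L^2 M T^-2]
Right side: [L^2 M T^-2]

Both sides have the same dimensions, so the equation is dimensionally consistent.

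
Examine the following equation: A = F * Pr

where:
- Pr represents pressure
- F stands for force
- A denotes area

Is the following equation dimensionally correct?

No

Pr (pressure) has dimensions [L^-1 M T^-2].
F (force) has dimensions [L M T^-2].
A (area) has dimensions [L^2].

Left side: [L^2]
Right side: [M^2 T^-4]

The two sides have different dimensions, so the equation is NOT dimensionally consistent.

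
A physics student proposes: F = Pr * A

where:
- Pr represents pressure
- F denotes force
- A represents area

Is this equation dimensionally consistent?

Yes

Pr (pressure) has dimensions [L^-1 M T^-2].
F (force) has dimensions [L M T^-2].
A (area) has dimensions [L^2].

Left side: [L M T^-2]
Right side: [L M T^-2]

Both sides have the same dimensions, so the equation is dimensionally consistent.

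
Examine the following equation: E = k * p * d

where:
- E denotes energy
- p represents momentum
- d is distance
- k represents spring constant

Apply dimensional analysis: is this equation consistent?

No

E (energy) has dimensions [L^2 M T^-2].
p (momentum) has dimensions [L M T^-1].
d (distance) has dimensions [L].
k (spring constant) has dimensions [M T^-2].

Left side: [L^2 M T^-2]
Right side: [L^2 M^2 T^-3]

The two sides have different dimensions, so the equation is NOT dimensionally consistent.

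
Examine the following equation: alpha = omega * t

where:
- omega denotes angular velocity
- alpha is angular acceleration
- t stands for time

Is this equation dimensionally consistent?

No

omega (angular velocity) has dimensions [T^-1].
alpha (angular acceleration) has dimensions [T^-2].
t (time) has dimensions [T].

Left side: [T^-2]
Right side: [dimensionless]

The two sides have different dimensions, so the equation is NOT dimensionally consistent.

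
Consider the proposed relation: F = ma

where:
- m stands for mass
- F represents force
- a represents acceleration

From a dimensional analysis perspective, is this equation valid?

Yes

m (mass) has dimensions [M].
F (force) has dimensions [L M T^-2].
a (acceleration) has dimensions [L T^-2].

Left side: [L M T^-2]
Right side: [L M T^-2]

Both sides have the same dimensions, so the equation is dimensionally consistent.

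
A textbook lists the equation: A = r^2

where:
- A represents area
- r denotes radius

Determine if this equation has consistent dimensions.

Yes

A (area) has dimensions [L^2].
r (radius) has dimensions [L].

Left side: [L^2]
Right side: [L^2]

Both sides have the same dimensions, so the equation is dimensionally consistent.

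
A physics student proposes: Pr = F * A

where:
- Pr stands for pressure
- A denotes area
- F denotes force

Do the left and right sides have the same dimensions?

No

Pr (pressure) has dimensions [L^-1 M T^-2].
A (area) has dimensions [L^2].
F (force) has dimensions [L M T^-2].

Left side: [L^-1 M T^-2]
Right side: [L^3 M T^-2]

The two sides have different dimensions, so the equation is NOT dimensionally consistent.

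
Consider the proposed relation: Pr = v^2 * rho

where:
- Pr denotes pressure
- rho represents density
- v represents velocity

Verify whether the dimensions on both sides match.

Yes

Pr (pressure) has dimensions [L^-1 M T^-2].
rho (density) has dimensions [L^-3 M].
v (velocity) has dimensions [L T^-1].

Left side: [L^-1 M T^-2]
Right side: [L^-1 M T^-2]

Both sides have the same dimensions, so the equation is dimensionally consistent.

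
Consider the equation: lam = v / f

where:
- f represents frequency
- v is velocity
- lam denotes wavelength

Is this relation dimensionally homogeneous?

Yes

f (frequency) has dimensions [T^-1].
v (velocity) has dimensions [L T^-1].
lam (wavelength) has dimensions [L].

Left side: [L]
Right side: [L]

Both sides have the same dimensions, so the equation is dimensionally consistent.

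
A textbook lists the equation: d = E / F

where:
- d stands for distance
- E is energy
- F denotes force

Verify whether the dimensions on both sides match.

Yes

d (distance) has dimensions [L].
E (energy) has dimensions [L^2 M T^-2].
F (force) has dimensions [L M T^-2].

Left side: [L]
Right side: [L]

Both sides have the same dimensions, so the equation is dimensionally consistent.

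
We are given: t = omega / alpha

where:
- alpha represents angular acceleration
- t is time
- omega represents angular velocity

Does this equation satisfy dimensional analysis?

Yes

alpha (angular acceleration) has dimensions [T^-2].
t (time) has dimensions [T].
omega (angular velocity) has dimensions [T^-1].

Left side: [T]
Right side: [T]

Both sides have the same dimensions, so the equation is dimensionally consistent.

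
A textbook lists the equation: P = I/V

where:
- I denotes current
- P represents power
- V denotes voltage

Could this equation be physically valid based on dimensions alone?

No

I (current) has dimensions [I].
P (power) has dimensions [L^2 M T^-3].
V (voltage) has dimensions [I^-1 L^2 M T^-3].

Left side: [L^2 M T^-3]
Right side: [I^2 L^-2 M^-1 T^3]

The two sides have different dimensions, so the equation is NOT dimensionally consistent.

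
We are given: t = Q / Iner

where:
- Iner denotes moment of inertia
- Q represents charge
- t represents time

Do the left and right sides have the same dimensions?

No

Iner (moment of inertia) has dimensions [L^2 M].
Q (charge) has dimensions [I T].
t (time) has dimensions [T].

Left side: [T]
Right side: [I L^-2 M^-1 T]

The two sides have different dimensions, so the equation is NOT dimensionally consistent.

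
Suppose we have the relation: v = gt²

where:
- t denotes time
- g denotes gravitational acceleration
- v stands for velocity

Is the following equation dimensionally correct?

No

t (time) has dimensions [T].
g (gravitational acceleration) has dimensions [L T^-2].
v (velocity) has dimensions [L T^-1].

Left side: [L T^-1]
Right side: [L]

The two sides have different dimensions, so the equation is NOT dimensionally consistent.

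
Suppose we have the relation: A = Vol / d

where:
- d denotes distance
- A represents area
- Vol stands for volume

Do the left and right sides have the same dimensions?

Yes

d (distance) has dimensions [L].
A (area) has dimensions [L^2].
Vol (volume) has dimensions [L^3].

Left side: [L^2]
Right side: [L^2]

Both sides have the same dimensions, so the equation is dimensionally consistent.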